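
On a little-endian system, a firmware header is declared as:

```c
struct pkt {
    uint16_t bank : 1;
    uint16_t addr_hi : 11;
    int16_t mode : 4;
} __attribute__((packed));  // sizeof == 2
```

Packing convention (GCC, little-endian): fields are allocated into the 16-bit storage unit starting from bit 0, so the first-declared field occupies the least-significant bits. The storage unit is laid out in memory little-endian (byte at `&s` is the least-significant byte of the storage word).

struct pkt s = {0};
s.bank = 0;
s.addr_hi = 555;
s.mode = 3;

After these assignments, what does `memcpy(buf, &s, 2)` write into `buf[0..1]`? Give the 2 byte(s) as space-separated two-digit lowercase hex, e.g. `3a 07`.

56 34

bank:1 = 0 → 0x0 << 0 → word 0x0000
addr_hi:11 = 555 → 0x22b << 1 → word 0x0456
mode:4 = 3 → 0x3 << 12 → word 0x3456
word = 0x3456 → little-endian bytes:
  [0]=0x56  [1]=0x34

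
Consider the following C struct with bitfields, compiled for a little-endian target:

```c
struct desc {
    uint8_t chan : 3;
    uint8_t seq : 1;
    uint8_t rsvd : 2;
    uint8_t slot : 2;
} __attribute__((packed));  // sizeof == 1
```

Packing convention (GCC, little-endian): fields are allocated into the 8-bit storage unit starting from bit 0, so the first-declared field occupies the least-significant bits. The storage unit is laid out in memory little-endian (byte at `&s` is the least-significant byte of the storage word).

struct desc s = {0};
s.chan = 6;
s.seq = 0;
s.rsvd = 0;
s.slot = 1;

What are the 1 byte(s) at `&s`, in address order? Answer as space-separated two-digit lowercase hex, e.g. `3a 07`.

[0+:3] chan=6 & 0x7 = 0x6; word=0x06
[3+:1] seq=0 & 0x1 = 0x0; word=0x06
[4+:2] rsvd=0 & 0x3 = 0x0; word=0x06
[6+:2] slot=1 & 0x3 = 0x1; word=0x46
word = 0x46 → little-endian bytes:
  [0]=0x46

46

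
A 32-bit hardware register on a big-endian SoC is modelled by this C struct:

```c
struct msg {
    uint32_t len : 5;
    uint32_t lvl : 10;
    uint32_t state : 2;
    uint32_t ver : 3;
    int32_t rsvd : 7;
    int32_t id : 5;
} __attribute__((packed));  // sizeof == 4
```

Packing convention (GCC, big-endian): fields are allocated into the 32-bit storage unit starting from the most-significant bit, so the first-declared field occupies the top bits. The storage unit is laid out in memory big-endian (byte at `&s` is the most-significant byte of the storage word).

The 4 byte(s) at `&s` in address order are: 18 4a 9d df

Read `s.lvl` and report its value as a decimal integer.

37

[0]=0x18 [1]=0x4a [2]=0x9d [3]=0xdf (big-endian) → word 0x184a9ddf
len [27+:5] = (word>>27) & 0x1f = 3
lvl [17+:10] = (word>>17) & 0x3ff = 37  ←
state [15+:2] = (word>>15) & 0x3 = 1
ver [12+:3] = (word>>12) & 0x7 = 1
rsvd [5+:7] = (word>>5) & 0x7f = 110
id [0+:5] = (word>>0) & 0x1f = 31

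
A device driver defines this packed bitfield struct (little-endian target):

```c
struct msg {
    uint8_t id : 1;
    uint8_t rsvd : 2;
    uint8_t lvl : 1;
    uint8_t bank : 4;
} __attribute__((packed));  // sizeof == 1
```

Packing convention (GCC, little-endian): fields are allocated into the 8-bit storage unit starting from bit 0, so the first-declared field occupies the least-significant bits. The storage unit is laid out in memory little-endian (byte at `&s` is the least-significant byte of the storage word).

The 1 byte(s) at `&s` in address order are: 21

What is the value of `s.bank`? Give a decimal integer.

[0]=0x21 (little-endian) → word 0x21
id:1 @ bit 0 → (0x21>>0)&0x1 = 0x1
rsvd:2 @ bit 1 → (0x21>>1)&0x3 = 0x0
lvl:1 @ bit 3 → (0x21>>3)&0x1 = 0x0
bank:4 @ bit 4 → (0x21>>4)&0xf = 0x2  ←

2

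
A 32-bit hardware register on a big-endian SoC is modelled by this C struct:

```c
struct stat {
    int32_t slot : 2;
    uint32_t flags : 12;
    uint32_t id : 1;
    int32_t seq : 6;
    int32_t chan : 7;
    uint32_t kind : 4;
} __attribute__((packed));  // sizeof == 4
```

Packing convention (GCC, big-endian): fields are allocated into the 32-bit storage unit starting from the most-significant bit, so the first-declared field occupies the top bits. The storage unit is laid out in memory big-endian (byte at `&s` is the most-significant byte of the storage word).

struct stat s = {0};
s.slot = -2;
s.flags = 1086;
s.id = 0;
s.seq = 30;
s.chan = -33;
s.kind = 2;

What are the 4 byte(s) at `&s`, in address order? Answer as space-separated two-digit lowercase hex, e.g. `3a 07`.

90 f8 f5 f2

slot:2 = -2 → 0x2 << 30 → word 0x80000000
flags:12 = 1086 → 0x43e << 18 → word 0x90f80000
id:1 = 0 → 0x0 << 17 → word 0x90f80000
seq:6 = 30 → 0x1e << 11 → word 0x90f8f000
chan:7 = -33 → 0x5f << 4 → word 0x90f8f5f0
kind:4 = 2 → 0x2 << 0 → word 0x90f8f5f2
word = 0x90f8f5f2 → big-endian bytes:
  [0]=0x90  [1]=0xf8  [2]=0xf5  [3]=0xf2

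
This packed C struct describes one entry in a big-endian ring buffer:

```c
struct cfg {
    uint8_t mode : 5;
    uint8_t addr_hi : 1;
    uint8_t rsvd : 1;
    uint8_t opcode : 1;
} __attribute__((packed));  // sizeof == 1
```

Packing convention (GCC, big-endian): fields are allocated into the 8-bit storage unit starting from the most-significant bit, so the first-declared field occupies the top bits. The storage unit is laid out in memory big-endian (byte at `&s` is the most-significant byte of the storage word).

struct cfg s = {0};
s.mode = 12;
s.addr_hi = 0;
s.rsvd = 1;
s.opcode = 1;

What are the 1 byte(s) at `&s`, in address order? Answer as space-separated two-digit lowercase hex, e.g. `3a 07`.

mode (5b) val=12 bits=0xc at bit 3: 0x60
addr_hi (1b) val=0 bits=0x0 at bit 2: 0x60
rsvd (1b) val=1 bits=0x1 at bit 1: 0x62
opcode (1b) val=1 bits=0x1 at bit 0: 0x63
word = 0x63 → big-endian bytes:
  [0]=0x63

63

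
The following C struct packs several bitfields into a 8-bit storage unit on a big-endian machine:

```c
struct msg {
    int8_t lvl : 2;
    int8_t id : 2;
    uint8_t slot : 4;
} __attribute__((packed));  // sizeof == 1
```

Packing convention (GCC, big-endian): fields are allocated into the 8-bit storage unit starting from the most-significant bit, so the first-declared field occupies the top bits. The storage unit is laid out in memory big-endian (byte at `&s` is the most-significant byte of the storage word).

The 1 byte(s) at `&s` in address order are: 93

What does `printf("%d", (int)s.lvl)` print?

-2

[0]=0x93 (big-endian) → word 0x93
lvl:2 @ bit 6 → (0x93>>6)&0x3 = 0x2  ←
id:2 @ bit 4 → (0x93>>4)&0x3 = 0x1
slot:4 @ bit 0 → (0x93>>0)&0xf = 0x3
lvl signed 2b, MSB=1: 2 - 4 = -2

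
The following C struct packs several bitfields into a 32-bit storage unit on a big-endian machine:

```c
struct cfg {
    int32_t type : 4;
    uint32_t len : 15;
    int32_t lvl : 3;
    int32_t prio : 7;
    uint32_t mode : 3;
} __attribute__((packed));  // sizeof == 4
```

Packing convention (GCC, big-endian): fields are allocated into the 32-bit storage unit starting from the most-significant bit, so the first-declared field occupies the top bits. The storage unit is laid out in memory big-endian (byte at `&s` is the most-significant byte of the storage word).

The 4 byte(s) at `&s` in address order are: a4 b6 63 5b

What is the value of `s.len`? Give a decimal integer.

[0]=0xa4 [1]=0xb6 [2]=0x63 [3]=0x5b (big-endian) → word 0xa4b6635b
type:4 @ bit 28 → (0xa4b6635b>>28)&0xf = 0xa
len:15 @ bit 13 → (0xa4b6635b>>13)&0x7fff = 0x25b3  ←
lvl:3 @ bit 10 → (0xa4b6635b>>10)&0x7 = 0x0
prio:7 @ bit 3 → (0xa4b6635b>>3)&0x7f = 0x6b
mode:3 @ bit 0 → (0xa4b6635b>>0)&0x7 = 0x3

9651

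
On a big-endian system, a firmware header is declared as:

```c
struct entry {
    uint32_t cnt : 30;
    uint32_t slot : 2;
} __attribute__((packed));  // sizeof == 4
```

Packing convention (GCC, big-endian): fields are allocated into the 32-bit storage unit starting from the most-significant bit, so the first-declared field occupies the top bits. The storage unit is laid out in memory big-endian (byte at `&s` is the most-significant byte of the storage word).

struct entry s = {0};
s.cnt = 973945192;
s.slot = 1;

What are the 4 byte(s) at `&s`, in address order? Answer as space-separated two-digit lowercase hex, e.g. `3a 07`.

cnt:30 = 973945192 → 0x3a0d3968 << 2 → word 0xe834e5a0
slot:2 = 1 → 0x1 << 0 → word 0xe834e5a1
word = 0xe834e5a1 → big-endian bytes:
  [0]=0xe8  [1]=0x34  [2]=0xe5  [3]=0xa1

e8 34 e5 a1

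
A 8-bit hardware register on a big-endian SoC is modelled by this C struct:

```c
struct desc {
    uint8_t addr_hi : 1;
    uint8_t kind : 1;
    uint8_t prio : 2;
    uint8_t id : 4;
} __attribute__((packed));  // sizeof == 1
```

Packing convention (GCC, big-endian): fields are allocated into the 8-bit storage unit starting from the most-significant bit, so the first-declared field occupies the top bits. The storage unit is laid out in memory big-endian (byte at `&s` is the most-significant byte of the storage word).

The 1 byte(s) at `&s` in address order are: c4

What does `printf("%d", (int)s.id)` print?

[0]=0xc4 (big-endian) → word 0xc4
addr_hi:1 @ bit 7 → (0xc4>>7)&0x1 = 0x1
kind:1 @ bit 6 → (0xc4>>6)&0x1 = 0x1
prio:2 @ bit 4 → (0xc4>>4)&0x3 = 0x0
id:4 @ bit 0 → (0xc4>>0)&0xf = 0x4  ←

4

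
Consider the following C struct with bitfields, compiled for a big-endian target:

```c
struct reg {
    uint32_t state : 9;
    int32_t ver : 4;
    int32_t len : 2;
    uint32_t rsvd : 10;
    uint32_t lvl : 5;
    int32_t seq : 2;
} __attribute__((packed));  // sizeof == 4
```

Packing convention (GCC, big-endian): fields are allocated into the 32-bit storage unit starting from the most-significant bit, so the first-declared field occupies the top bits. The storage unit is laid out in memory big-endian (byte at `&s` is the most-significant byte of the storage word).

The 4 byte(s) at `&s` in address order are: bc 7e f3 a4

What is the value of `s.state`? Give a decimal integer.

376

[0]=0xbc [1]=0x7e [2]=0xf3 [3]=0xa4 (big-endian) → word 0xbc7ef3a4
state:9 @ bit 23 → (0xbc7ef3a4>>23)&0x1ff = 0x178  ←
ver:4 @ bit 19 → (0xbc7ef3a4>>19)&0xf = 0xf
len:2 @ bit 17 → (0xbc7ef3a4>>17)&0x3 = 0x3
rsvd:10 @ bit 7 → (0xbc7ef3a4>>7)&0x3ff = 0x1e7
lvl:5 @ bit 2 → (0xbc7ef3a4>>2)&0x1f = 0x9
seq:2 @ bit 0 → (0xbc7ef3a4>>0)&0x3 = 0x0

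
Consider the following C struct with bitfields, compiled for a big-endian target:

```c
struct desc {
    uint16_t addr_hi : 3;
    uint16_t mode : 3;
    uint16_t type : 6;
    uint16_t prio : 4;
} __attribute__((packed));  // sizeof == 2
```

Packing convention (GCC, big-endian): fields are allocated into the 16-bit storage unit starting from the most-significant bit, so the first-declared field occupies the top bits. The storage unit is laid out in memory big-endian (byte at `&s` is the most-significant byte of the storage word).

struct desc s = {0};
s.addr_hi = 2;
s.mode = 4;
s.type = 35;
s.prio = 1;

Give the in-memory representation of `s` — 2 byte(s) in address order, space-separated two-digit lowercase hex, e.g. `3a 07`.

[13+:3] addr_hi=2 & 0x7 = 0x2; word=0x4000
[10+:3] mode=4 & 0x7 = 0x4; word=0x5000
[4+:6] type=35 & 0x3f = 0x23; word=0x5230
[0+:4] prio=1 & 0xf = 0x1; word=0x5231
word = 0x5231 → big-endian bytes:
  [0]=0x52  [1]=0x31

52 31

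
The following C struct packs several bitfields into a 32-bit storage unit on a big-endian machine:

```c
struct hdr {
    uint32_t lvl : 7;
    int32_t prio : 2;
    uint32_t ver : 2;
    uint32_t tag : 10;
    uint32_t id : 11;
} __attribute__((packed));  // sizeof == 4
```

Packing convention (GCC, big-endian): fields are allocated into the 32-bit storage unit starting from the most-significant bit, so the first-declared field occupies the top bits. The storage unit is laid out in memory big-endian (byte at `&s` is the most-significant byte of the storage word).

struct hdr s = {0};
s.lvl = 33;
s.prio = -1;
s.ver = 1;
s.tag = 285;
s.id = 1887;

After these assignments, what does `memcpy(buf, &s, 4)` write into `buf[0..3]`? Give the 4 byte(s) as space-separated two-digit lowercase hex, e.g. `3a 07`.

43 a8 ef 5f

lvl (7b) val=33 bits=0x21 at bit 25: 0x42000000
prio (2b) val=-1 bits=0x3 at bit 23: 0x43800000
ver (2b) val=1 bits=0x1 at bit 21: 0x43a00000
tag (10b) val=285 bits=0x11d at bit 11: 0x43a8e800
id (11b) val=1887 bits=0x75f at bit 0: 0x43a8ef5f
word = 0x43a8ef5f → big-endian bytes:
  [0]=0x43  [1]=0xa8  [2]=0xef  [3]=0x5f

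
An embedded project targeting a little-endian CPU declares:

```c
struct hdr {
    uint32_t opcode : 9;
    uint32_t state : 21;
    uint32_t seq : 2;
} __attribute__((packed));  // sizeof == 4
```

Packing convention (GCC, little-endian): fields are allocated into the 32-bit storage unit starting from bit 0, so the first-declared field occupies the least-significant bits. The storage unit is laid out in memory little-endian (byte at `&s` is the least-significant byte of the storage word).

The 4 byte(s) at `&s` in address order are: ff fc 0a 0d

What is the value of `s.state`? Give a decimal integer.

427390

[0]=0xff [1]=0xfc [2]=0x0a [3]=0x0d (little-endian) → word 0x0d0afcff
opcode [0+:9] = (word>>0) & 0x1ff = 255
state [9+:21] = (word>>9) & 0x1fffff = 427390  ←
seq [30+:2] = (word>>30) & 0x3 = 0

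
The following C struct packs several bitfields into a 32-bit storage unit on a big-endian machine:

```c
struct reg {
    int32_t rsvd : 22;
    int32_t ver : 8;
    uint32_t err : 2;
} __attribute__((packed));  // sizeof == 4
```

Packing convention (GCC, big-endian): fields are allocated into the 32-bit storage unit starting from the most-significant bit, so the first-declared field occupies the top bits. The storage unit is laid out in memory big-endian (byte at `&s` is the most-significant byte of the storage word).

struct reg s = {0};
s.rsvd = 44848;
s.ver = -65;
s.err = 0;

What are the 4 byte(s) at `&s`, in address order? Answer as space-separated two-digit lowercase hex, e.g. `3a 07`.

02 bc c2 fc

[10+:22] rsvd=44848 & 0x3fffff = 0xaf30; word=0x02bcc000
[2+:8] ver=-65 & 0xff = 0xbf; word=0x02bcc2fc
[0+:2] err=0 & 0x3 = 0x0; word=0x02bcc2fc
word = 0x02bcc2fc → big-endian bytes:
  [0]=0x02  [1]=0xbc  [2]=0xc2  [3]=0xfc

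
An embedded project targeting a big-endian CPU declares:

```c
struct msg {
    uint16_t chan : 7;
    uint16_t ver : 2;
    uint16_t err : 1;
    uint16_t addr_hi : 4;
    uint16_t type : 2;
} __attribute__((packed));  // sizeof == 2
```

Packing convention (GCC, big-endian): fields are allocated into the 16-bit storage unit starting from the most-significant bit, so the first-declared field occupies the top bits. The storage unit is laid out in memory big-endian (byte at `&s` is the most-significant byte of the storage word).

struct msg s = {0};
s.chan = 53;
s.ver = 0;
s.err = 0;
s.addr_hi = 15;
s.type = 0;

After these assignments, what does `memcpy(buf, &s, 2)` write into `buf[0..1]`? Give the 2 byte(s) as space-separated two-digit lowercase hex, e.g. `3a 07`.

6a 3c

chan (7b) val=53 bits=0x35 at bit 9: 0x6a00
ver (2b) val=0 bits=0x0 at bit 7: 0x6a00
err (1b) val=0 bits=0x0 at bit 6: 0x6a00
addr_hi (4b) val=15 bits=0xf at bit 2: 0x6a3c
type (2b) val=0 bits=0x0 at bit 0: 0x6a3c
word = 0x6a3c → big-endian bytes:
  [0]=0x6a  [1]=0x3c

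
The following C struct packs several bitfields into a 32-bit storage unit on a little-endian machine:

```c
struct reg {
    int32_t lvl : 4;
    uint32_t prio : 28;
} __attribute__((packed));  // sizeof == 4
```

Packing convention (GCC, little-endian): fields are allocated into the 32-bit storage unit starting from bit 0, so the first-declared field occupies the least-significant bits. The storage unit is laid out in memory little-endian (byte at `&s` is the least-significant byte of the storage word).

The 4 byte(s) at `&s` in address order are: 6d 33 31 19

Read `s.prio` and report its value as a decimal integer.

26415926

[0]=0x6d [1]=0x33 [2]=0x31 [3]=0x19 (little-endian) → word 0x1931336d
lvl [0+:4] = (word>>0) & 0xf = 13
prio [4+:28] = (word>>4) & 0xfffffff = 26415926  ←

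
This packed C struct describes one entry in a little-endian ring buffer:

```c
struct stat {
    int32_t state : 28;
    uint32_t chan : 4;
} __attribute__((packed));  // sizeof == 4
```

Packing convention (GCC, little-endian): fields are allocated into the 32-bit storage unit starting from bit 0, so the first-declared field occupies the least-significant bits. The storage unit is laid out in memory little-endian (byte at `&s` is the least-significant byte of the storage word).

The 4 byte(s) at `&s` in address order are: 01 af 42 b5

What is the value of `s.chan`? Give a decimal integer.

[0]=0x01 [1]=0xaf [2]=0x42 [3]=0xb5 (little-endian) → word 0xb542af01
state:28 @ bit 0 → (0xb542af01>>0)&0xfffffff = 0x542af01
chan:4 @ bit 28 → (0xb542af01>>28)&0xf = 0xb  ←

11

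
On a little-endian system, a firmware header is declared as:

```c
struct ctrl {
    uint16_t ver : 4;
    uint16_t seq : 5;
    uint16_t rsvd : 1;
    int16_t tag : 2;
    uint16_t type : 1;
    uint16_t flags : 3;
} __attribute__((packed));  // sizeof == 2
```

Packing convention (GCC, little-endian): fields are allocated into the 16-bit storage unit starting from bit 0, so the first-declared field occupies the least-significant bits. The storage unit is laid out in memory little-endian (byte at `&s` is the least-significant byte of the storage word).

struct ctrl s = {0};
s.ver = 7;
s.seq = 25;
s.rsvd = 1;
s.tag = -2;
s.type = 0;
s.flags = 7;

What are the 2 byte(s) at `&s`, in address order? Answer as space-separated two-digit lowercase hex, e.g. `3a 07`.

97 eb

ver:4 = 7 → 0x7 << 0 → word 0x0007
seq:5 = 25 → 0x19 << 4 → word 0x0197
rsvd:1 = 1 → 0x1 << 9 → word 0x0397
tag:2 = -2 → 0x2 << 10 → word 0x0b97
type:1 = 0 → 0x0 << 12 → word 0x0b97
flags:3 = 7 → 0x7 << 13 → word 0xeb97
word = 0xeb97 → little-endian bytes:
  [0]=0x97  [1]=0xeb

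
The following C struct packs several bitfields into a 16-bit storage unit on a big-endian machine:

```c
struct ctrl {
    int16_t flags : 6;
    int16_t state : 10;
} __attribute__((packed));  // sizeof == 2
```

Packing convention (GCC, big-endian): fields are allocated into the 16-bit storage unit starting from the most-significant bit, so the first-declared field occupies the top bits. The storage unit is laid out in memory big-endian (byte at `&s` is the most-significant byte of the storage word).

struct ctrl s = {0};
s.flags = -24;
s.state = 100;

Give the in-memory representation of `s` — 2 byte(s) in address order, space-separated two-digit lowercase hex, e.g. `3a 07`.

flags (6b) val=-24 bits=0x28 at bit 10: 0xa000
state (10b) val=100 bits=0x64 at bit 0: 0xa064
word = 0xa064 → big-endian bytes:
  [0]=0xa0  [1]=0x64

a0 64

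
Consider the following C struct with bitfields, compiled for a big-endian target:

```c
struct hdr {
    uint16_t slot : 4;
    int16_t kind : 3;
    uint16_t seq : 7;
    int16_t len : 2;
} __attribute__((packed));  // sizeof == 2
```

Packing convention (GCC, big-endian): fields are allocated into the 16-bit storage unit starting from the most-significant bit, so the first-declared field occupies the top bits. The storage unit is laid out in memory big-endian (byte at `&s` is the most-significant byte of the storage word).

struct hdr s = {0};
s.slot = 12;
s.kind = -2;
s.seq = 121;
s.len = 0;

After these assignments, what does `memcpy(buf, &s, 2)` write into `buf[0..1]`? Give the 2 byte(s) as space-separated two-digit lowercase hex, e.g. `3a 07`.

slot:4 = 12 → 0xc << 12 → word 0xc000
kind:3 = -2 → 0x6 << 9 → word 0xcc00
seq:7 = 121 → 0x79 << 2 → word 0xcde4
len:2 = 0 → 0x0 << 0 → word 0xcde4
word = 0xcde4 → big-endian bytes:
  [0]=0xcd  [1]=0xe4

cd e4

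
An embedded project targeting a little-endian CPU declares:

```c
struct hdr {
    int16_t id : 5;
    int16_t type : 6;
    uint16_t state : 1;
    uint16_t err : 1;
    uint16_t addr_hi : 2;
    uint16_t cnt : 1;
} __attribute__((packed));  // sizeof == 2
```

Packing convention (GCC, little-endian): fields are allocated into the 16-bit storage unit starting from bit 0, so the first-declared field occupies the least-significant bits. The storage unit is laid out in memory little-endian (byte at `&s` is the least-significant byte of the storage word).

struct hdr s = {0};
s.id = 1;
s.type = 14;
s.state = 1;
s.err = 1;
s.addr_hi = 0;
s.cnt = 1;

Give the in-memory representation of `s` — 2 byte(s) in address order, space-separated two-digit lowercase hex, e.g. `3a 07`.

c1 99

id:5 = 1 → 0x1 << 0 → word 0x0001
type:6 = 14 → 0xe << 5 → word 0x01c1
state:1 = 1 → 0x1 << 11 → word 0x09c1
err:1 = 1 → 0x1 << 12 → word 0x19c1
addr_hi:2 = 0 → 0x0 << 13 → word 0x19c1
cnt:1 = 1 → 0x1 << 15 → word 0x99c1
word = 0x99c1 → little-endian bytes:
  [0]=0xc1  [1]=0x99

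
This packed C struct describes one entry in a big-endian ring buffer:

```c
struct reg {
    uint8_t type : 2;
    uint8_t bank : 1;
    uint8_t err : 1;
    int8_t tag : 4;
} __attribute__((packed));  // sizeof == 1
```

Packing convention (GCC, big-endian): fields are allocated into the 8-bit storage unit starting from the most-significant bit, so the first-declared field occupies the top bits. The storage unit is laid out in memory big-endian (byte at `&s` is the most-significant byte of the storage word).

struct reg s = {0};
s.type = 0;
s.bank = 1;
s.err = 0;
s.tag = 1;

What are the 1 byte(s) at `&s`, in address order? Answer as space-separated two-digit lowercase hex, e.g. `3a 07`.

21

[6+:2] type=0 & 0x3 = 0x0; word=0x00
[5+:1] bank=1 & 0x1 = 0x1; word=0x20
[4+:1] err=0 & 0x1 = 0x0; word=0x20
[0+:4] tag=1 & 0xf = 0x1; word=0x21
word = 0x21 → big-endian bytes:
  [0]=0x21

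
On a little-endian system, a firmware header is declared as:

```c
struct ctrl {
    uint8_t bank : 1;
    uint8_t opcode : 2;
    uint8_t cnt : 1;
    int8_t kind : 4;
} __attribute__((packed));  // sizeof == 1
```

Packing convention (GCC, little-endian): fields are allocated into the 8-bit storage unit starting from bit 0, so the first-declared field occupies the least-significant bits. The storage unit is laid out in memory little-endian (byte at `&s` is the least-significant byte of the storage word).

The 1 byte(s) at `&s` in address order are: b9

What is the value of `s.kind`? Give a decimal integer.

-5

[0]=0xb9 (little-endian) → word 0xb9
bank [0+:1] = (word>>0) & 0x1 = 1
opcode [1+:2] = (word>>1) & 0x3 = 0
cnt [3+:1] = (word>>3) & 0x1 = 1
kind [4+:4] = (word>>4) & 0xf = 11  ←
kind signed 4b, MSB=1: 11 - 16 = -5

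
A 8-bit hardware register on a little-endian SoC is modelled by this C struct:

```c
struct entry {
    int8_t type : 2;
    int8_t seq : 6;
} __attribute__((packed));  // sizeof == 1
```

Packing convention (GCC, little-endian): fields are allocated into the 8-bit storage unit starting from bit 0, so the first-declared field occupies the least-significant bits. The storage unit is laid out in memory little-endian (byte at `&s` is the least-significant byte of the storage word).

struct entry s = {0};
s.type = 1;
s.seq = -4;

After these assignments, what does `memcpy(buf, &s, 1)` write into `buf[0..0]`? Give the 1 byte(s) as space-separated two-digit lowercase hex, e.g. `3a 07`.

f1

type (2b) val=1 bits=0x1 at bit 0: 0x01
seq (6b) val=-4 bits=0x3c at bit 2: 0xf1
word = 0xf1 → little-endian bytes:
  [0]=0xf1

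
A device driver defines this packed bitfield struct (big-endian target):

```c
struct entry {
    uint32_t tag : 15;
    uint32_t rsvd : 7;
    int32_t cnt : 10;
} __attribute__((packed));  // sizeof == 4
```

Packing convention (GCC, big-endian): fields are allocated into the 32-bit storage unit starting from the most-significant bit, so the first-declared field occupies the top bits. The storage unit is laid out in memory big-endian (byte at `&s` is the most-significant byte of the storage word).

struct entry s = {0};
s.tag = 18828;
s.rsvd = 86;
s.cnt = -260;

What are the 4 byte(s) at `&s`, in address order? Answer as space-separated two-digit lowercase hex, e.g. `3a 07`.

tag:15 = 18828 → 0x498c << 17 → word 0x93180000
rsvd:7 = 86 → 0x56 << 10 → word 0x93195800
cnt:10 = -260 → 0x2fc << 0 → word 0x93195afc
word = 0x93195afc → big-endian bytes:
  [0]=0x93  [1]=0x19  [2]=0x5a  [3]=0xfc

93 19 5a fc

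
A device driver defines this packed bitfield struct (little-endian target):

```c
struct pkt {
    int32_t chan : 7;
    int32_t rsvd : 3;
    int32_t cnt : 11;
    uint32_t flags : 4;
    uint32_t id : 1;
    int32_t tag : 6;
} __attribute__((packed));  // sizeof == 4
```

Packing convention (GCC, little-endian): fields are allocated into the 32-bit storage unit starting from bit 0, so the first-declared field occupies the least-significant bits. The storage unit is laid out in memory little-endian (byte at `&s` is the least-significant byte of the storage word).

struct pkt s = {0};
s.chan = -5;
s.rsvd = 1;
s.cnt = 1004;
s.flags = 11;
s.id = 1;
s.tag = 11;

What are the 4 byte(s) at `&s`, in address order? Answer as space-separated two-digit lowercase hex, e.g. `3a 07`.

fb b0 6f 2f

chan:7 = -5 → 0x7b << 0 → word 0x0000007b
rsvd:3 = 1 → 0x1 << 7 → word 0x000000fb
cnt:11 = 1004 → 0x3ec << 10 → word 0x000fb0fb
flags:4 = 11 → 0xb << 21 → word 0x016fb0fb
id:1 = 1 → 0x1 << 25 → word 0x036fb0fb
tag:6 = 11 → 0xb << 26 → word 0x2f6fb0fb
word = 0x2f6fb0fb → little-endian bytes:
  [0]=0xfb  [1]=0xb0  [2]=0x6f  [3]=0x2f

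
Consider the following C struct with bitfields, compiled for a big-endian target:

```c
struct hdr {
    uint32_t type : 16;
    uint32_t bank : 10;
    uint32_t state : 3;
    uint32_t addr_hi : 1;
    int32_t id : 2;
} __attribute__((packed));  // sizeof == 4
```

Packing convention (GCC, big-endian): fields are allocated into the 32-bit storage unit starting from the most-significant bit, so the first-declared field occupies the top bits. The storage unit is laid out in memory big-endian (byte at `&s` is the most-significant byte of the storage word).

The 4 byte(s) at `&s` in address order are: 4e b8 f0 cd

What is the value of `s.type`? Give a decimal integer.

[0]=0x4e [1]=0xb8 [2]=0xf0 [3]=0xcd (big-endian) → word 0x4eb8f0cd
type [16+:16] = (word>>16) & 0xffff = 20152  ←
bank [6+:10] = (word>>6) & 0x3ff = 963
state [3+:3] = (word>>3) & 0x7 = 1
addr_hi [2+:1] = (word>>2) & 0x1 = 1
id [0+:2] = (word>>0) & 0x3 = 1

20152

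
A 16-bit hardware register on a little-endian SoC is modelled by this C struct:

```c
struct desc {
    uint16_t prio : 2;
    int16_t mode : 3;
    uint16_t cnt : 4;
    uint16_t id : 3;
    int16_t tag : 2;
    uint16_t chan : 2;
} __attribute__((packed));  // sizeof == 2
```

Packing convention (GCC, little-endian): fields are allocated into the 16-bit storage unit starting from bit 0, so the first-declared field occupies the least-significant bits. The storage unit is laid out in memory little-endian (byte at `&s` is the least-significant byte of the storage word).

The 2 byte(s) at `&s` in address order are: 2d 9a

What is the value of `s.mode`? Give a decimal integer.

3

[0]=0x2d [1]=0x9a (little-endian) → word 0x9a2d
prio [0+:2] = (word>>0) & 0x3 = 1
mode [2+:3] = (word>>2) & 0x7 = 3  ←
cnt [5+:4] = (word>>5) & 0xf = 1
id [9+:3] = (word>>9) & 0x7 = 5
tag [12+:2] = (word>>12) & 0x3 = 1
chan [14+:2] = (word>>14) & 0x3 = 2
mode signed 3b, MSB=0: value = 3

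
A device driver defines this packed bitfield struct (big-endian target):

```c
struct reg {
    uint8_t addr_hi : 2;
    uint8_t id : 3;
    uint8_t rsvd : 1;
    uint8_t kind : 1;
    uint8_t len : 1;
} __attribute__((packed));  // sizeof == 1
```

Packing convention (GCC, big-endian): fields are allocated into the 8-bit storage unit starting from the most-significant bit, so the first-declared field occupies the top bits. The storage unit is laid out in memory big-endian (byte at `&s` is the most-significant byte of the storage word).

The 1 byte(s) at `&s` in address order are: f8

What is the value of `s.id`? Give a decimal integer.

[0]=0xf8 (big-endian) → word 0xf8
addr_hi:2 @ bit 6 → (0xf8>>6)&0x3 = 0x3
id:3 @ bit 3 → (0xf8>>3)&0x7 = 0x7  ←
rsvd:1 @ bit 2 → (0xf8>>2)&0x1 = 0x0
kind:1 @ bit 1 → (0xf8>>1)&0x1 = 0x0
len:1 @ bit 0 → (0xf8>>0)&0x1 = 0x0

7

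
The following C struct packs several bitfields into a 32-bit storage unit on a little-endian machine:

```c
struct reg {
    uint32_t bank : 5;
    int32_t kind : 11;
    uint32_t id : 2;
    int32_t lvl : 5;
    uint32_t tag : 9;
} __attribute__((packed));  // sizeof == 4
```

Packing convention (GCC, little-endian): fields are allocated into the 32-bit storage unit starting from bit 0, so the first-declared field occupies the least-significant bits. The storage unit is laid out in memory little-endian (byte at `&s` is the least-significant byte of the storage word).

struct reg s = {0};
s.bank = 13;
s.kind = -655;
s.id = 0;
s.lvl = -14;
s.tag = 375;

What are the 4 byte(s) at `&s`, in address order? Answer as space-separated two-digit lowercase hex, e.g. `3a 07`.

bank:5 = 13 → 0xd << 0 → word 0x0000000d
kind:11 = -655 → 0x571 << 5 → word 0x0000ae2d
id:2 = 0 → 0x0 << 16 → word 0x0000ae2d
lvl:5 = -14 → 0x12 << 18 → word 0x0048ae2d
tag:9 = 375 → 0x177 << 23 → word 0xbbc8ae2d
word = 0xbbc8ae2d → little-endian bytes:
  [0]=0x2d  [1]=0xae  [2]=0xc8  [3]=0xbb

2d ae c8 bb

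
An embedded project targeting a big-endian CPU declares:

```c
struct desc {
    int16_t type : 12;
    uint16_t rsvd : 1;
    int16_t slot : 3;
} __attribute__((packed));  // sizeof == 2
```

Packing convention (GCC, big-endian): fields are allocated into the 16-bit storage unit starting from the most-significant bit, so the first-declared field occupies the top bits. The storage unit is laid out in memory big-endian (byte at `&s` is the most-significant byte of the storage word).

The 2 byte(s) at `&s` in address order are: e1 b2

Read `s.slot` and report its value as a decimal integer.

[0]=0xe1 [1]=0xb2 (big-endian) → word 0xe1b2
type:12 @ bit 4 → (0xe1b2>>4)&0xfff = 0xe1b
rsvd:1 @ bit 3 → (0xe1b2>>3)&0x1 = 0x0
slot:3 @ bit 0 → (0xe1b2>>0)&0x7 = 0x2  ←
slot signed 3b, MSB=0: value = 2

2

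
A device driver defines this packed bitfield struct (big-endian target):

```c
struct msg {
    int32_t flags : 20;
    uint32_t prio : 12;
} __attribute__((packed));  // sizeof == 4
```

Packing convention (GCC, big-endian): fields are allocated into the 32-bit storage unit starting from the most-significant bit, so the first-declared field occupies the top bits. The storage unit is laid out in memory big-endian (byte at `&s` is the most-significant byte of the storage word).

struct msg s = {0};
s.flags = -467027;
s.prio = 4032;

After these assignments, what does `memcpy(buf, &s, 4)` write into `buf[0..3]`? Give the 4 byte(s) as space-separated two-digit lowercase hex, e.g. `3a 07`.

[12+:20] flags=-467027 & 0xfffff = 0x8dfad; word=0x8dfad000
[0+:12] prio=4032 & 0xfff = 0xfc0; word=0x8dfadfc0
word = 0x8dfadfc0 → big-endian bytes:
  [0]=0x8d  [1]=0xfa  [2]=0xdf  [3]=0xc0

8d fa df c0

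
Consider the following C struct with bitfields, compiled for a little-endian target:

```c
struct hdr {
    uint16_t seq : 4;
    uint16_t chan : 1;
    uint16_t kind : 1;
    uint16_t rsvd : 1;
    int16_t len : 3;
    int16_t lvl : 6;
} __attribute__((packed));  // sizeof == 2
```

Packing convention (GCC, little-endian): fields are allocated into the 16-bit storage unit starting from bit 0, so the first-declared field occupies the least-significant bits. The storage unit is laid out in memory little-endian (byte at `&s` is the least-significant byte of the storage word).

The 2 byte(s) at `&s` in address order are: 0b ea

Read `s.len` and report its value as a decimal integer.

-4

[0]=0x0b [1]=0xea (little-endian) → word 0xea0b
seq:4 @ bit 0 → (0xea0b>>0)&0xf = 0xb
chan:1 @ bit 4 → (0xea0b>>4)&0x1 = 0x0
kind:1 @ bit 5 → (0xea0b>>5)&0x1 = 0x0
rsvd:1 @ bit 6 → (0xea0b>>6)&0x1 = 0x0
len:3 @ bit 7 → (0xea0b>>7)&0x7 = 0x4  ←
lvl:6 @ bit 10 → (0xea0b>>10)&0x3f = 0x3a
len signed 3b, MSB=1: 4 - 8 = -4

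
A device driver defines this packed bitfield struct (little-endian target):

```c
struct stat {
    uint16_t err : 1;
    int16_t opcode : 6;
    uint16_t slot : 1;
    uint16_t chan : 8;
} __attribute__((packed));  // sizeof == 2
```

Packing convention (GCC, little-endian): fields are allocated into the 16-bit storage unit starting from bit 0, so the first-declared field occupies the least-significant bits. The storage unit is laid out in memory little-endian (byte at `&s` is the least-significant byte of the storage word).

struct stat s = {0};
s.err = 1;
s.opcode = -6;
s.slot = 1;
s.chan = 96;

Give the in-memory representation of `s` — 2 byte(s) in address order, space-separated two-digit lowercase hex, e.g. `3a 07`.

f5 60

err:1 = 1 → 0x1 << 0 → word 0x0001
opcode:6 = -6 → 0x3a << 1 → word 0x0075
slot:1 = 1 → 0x1 << 7 → word 0x00f5
chan:8 = 96 → 0x60 << 8 → word 0x60f5
word = 0x60f5 → little-endian bytes:
  [0]=0xf5  [1]=0x60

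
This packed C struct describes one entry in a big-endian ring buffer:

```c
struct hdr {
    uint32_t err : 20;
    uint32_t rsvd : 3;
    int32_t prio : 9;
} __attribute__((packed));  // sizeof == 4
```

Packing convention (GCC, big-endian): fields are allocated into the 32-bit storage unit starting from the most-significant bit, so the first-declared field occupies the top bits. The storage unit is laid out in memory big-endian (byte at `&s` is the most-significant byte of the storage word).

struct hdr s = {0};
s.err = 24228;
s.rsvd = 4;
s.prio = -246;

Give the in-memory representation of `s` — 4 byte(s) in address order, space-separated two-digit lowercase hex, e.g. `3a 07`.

[12+:20] err=24228 & 0xfffff = 0x5ea4; word=0x05ea4000
[9+:3] rsvd=4 & 0x7 = 0x4; word=0x05ea4800
[0+:9] prio=-246 & 0x1ff = 0x10a; word=0x05ea490a
word = 0x05ea490a → big-endian bytes:
  [0]=0x05  [1]=0xea  [2]=0x49  [3]=0x0a

05 ea 49 0a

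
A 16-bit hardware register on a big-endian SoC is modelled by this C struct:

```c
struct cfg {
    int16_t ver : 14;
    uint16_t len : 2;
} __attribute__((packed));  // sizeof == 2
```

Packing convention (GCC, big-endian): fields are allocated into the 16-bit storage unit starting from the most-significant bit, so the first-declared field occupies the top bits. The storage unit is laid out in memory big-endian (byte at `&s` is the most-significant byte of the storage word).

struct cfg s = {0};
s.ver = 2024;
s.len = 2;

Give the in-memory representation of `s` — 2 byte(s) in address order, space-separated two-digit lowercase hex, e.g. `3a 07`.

1f a2

ver (14b) val=2024 bits=0x7e8 at bit 2: 0x1fa0
len (2b) val=2 bits=0x2 at bit 0: 0x1fa2
word = 0x1fa2 → big-endian bytes:
  [0]=0x1f  [1]=0xa2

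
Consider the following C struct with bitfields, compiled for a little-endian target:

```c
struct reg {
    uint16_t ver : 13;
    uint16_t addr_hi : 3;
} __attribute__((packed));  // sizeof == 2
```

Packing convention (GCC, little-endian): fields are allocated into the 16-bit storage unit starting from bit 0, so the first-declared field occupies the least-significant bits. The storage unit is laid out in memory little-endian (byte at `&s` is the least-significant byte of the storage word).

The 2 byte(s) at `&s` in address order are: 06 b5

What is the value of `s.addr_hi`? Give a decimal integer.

[0]=0x06 [1]=0xb5 (little-endian) → word 0xb506
ver [0+:13] = (word>>0) & 0x1fff = 5382
addr_hi [13+:3] = (word>>13) & 0x7 = 5  ←

5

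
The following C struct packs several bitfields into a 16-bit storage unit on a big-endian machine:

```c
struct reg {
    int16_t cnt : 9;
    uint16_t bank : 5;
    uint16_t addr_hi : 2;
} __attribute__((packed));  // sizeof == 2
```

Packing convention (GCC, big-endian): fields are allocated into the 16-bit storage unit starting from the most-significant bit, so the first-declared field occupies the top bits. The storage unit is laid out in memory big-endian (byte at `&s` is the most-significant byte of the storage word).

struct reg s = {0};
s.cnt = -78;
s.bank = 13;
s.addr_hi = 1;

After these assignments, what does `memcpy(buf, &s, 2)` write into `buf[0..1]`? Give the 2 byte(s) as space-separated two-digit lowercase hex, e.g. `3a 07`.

d9 35

cnt (9b) val=-78 bits=0x1b2 at bit 7: 0xd900
bank (5b) val=13 bits=0xd at bit 2: 0xd934
addr_hi (2b) val=1 bits=0x1 at bit 0: 0xd935
word = 0xd935 → big-endian bytes:
  [0]=0xd9  [1]=0x35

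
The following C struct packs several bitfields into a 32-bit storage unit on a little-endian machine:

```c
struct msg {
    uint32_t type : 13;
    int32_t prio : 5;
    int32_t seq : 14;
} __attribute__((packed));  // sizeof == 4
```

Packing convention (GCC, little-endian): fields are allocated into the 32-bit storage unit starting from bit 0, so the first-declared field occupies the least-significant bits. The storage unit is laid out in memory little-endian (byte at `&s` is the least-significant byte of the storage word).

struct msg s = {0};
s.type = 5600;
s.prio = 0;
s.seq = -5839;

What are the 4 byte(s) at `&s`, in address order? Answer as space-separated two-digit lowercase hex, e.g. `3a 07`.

e0 15 c4 a4

type:13 = 5600 → 0x15e0 << 0 → word 0x000015e0
prio:5 = 0 → 0x0 << 13 → word 0x000015e0
seq:14 = -5839 → 0x2931 << 18 → word 0xa4c415e0
word = 0xa4c415e0 → little-endian bytes:
  [0]=0xe0  [1]=0x15  [2]=0xc4  [3]=0xa4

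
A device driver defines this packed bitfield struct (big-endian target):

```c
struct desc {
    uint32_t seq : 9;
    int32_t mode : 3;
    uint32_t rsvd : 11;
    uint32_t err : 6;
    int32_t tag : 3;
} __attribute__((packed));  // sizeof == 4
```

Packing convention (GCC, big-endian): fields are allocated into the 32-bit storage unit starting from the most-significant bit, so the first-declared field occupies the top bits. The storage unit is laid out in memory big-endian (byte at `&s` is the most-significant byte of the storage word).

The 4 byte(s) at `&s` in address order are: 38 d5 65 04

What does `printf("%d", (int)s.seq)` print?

[0]=0x38 [1]=0xd5 [2]=0x65 [3]=0x04 (big-endian) → word 0x38d56504
seq [23+:9] = (word>>23) & 0x1ff = 113  ←
mode [20+:3] = (word>>20) & 0x7 = 5
rsvd [9+:11] = (word>>9) & 0x7ff = 690
err [3+:6] = (word>>3) & 0x3f = 32
tag [0+:3] = (word>>0) & 0x7 = 4

113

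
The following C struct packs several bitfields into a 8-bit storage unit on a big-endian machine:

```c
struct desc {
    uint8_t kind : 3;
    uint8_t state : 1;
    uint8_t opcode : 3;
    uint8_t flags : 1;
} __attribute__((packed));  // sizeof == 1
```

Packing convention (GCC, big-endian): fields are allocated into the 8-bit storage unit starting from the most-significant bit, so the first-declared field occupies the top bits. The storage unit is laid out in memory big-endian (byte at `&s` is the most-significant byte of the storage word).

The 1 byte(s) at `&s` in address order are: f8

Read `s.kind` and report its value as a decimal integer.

[0]=0xf8 (big-endian) → word 0xf8
kind [5+:3] = (word>>5) & 0x7 = 7  ←
state [4+:1] = (word>>4) & 0x1 = 1
opcode [1+:3] = (word>>1) & 0x7 = 4
flags [0+:1] = (word>>0) & 0x1 = 0

7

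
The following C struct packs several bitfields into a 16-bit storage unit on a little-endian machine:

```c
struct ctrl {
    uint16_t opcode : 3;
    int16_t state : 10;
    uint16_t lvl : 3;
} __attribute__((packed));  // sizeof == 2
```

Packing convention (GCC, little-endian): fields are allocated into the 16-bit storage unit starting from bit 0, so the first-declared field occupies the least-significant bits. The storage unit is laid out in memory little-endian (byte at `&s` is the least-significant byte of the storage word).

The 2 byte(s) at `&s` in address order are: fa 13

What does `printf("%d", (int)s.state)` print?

[0]=0xfa [1]=0x13 (little-endian) → word 0x13fa
opcode [0+:3] = (word>>0) & 0x7 = 2
state [3+:10] = (word>>3) & 0x3ff = 639  ←
lvl [13+:3] = (word>>13) & 0x7 = 0
state signed 10b, MSB=1: 639 - 1024 = -385

-385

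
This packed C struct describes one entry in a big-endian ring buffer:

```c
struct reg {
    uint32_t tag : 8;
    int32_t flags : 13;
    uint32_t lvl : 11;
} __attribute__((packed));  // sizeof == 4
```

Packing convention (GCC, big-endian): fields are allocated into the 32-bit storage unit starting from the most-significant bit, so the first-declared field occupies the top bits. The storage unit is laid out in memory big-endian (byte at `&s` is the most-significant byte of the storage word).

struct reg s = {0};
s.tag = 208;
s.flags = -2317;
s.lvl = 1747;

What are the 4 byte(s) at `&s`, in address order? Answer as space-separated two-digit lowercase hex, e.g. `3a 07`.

tag (8b) val=208 bits=0xd0 at bit 24: 0xd0000000
flags (13b) val=-2317 bits=0x16f3 at bit 11: 0xd0b79800
lvl (11b) val=1747 bits=0x6d3 at bit 0: 0xd0b79ed3
word = 0xd0b79ed3 → big-endian bytes:
  [0]=0xd0  [1]=0xb7  [2]=0x9e  [3]=0xd3

d0 b7 9e d3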